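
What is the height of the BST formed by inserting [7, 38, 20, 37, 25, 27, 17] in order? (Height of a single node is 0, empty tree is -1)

Insertion order: [7, 38, 20, 37, 25, 27, 17]
Tree (level-order array): [7, None, 38, 20, None, 17, 37, None, None, 25, None, None, 27]
Compute height bottom-up (empty subtree = -1):
  height(17) = 1 + max(-1, -1) = 0
  height(27) = 1 + max(-1, -1) = 0
  height(25) = 1 + max(-1, 0) = 1
  height(37) = 1 + max(1, -1) = 2
  height(20) = 1 + max(0, 2) = 3
  height(38) = 1 + max(3, -1) = 4
  height(7) = 1 + max(-1, 4) = 5
Height = 5


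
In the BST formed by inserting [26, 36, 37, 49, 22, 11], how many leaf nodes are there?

Tree built from: [26, 36, 37, 49, 22, 11]
Tree (level-order array): [26, 22, 36, 11, None, None, 37, None, None, None, 49]
Rule: A leaf has 0 children.
Per-node child counts:
  node 26: 2 child(ren)
  node 22: 1 child(ren)
  node 11: 0 child(ren)
  node 36: 1 child(ren)
  node 37: 1 child(ren)
  node 49: 0 child(ren)
Matching nodes: [11, 49]
Count of leaf nodes: 2


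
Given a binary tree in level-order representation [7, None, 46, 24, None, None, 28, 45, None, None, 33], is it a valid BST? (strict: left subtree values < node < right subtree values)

Level-order array: [7, None, 46, 24, None, None, 28, 45, None, None, 33]
Validate using subtree bounds (lo, hi): at each node, require lo < value < hi,
then recurse left with hi=value and right with lo=value.
Preorder trace (stopping at first violation):
  at node 7 with bounds (-inf, +inf): OK
  at node 46 with bounds (7, +inf): OK
  at node 24 with bounds (7, 46): OK
  at node 28 with bounds (24, 46): OK
  at node 45 with bounds (24, 28): VIOLATION
Node 45 violates its bound: not (24 < 45 < 28).
Result: Not a valid BST


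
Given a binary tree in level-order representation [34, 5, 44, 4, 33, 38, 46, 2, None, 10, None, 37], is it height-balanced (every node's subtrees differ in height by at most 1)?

Tree (level-order array): [34, 5, 44, 4, 33, 38, 46, 2, None, 10, None, 37]
Definition: a tree is height-balanced if, at every node, |h(left) - h(right)| <= 1 (empty subtree has height -1).
Bottom-up per-node check:
  node 2: h_left=-1, h_right=-1, diff=0 [OK], height=0
  node 4: h_left=0, h_right=-1, diff=1 [OK], height=1
  node 10: h_left=-1, h_right=-1, diff=0 [OK], height=0
  node 33: h_left=0, h_right=-1, diff=1 [OK], height=1
  node 5: h_left=1, h_right=1, diff=0 [OK], height=2
  node 37: h_left=-1, h_right=-1, diff=0 [OK], height=0
  node 38: h_left=0, h_right=-1, diff=1 [OK], height=1
  node 46: h_left=-1, h_right=-1, diff=0 [OK], height=0
  node 44: h_left=1, h_right=0, diff=1 [OK], height=2
  node 34: h_left=2, h_right=2, diff=0 [OK], height=3
All nodes satisfy the balance condition.
Result: Balanced


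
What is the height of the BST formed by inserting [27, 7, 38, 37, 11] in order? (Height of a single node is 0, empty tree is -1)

Insertion order: [27, 7, 38, 37, 11]
Tree (level-order array): [27, 7, 38, None, 11, 37]
Compute height bottom-up (empty subtree = -1):
  height(11) = 1 + max(-1, -1) = 0
  height(7) = 1 + max(-1, 0) = 1
  height(37) = 1 + max(-1, -1) = 0
  height(38) = 1 + max(0, -1) = 1
  height(27) = 1 + max(1, 1) = 2
Height = 2


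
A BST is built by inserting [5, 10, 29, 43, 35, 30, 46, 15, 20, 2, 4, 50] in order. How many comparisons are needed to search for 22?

Search path for 22: 5 -> 10 -> 29 -> 15 -> 20
Found: False
Comparisons: 5


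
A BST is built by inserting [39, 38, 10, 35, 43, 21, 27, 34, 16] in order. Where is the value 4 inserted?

Starting tree (level order): [39, 38, 43, 10, None, None, None, None, 35, 21, None, 16, 27, None, None, None, 34]
Insertion path: 39 -> 38 -> 10
Result: insert 4 as left child of 10
Final tree (level order): [39, 38, 43, 10, None, None, None, 4, 35, None, None, 21, None, 16, 27, None, None, None, 34]


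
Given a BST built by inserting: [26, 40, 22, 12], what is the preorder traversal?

Tree insertion order: [26, 40, 22, 12]
Tree (level-order array): [26, 22, 40, 12]
Preorder traversal: [26, 22, 12, 40]


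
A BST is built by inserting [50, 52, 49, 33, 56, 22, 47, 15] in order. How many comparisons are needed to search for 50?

Search path for 50: 50
Found: True
Comparisons: 1


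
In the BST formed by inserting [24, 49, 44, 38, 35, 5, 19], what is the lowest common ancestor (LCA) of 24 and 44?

Tree insertion order: [24, 49, 44, 38, 35, 5, 19]
Tree (level-order array): [24, 5, 49, None, 19, 44, None, None, None, 38, None, 35]
In a BST, the LCA of p=24, q=44 is the first node v on the
root-to-leaf path with p <= v <= q (go left if both < v, right if both > v).
Walk from root:
  at 24: 24 <= 24 <= 44, this is the LCA
LCA = 24


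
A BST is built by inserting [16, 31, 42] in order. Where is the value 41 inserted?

Starting tree (level order): [16, None, 31, None, 42]
Insertion path: 16 -> 31 -> 42
Result: insert 41 as left child of 42
Final tree (level order): [16, None, 31, None, 42, 41]


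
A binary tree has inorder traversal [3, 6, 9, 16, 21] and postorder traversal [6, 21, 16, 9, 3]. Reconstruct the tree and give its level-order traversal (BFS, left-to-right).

Inorder:   [3, 6, 9, 16, 21]
Postorder: [6, 21, 16, 9, 3]
Algorithm: postorder visits root last, so walk postorder right-to-left;
each value is the root of the current inorder slice — split it at that
value, recurse on the right subtree first, then the left.
Recursive splits:
  root=3; inorder splits into left=[], right=[6, 9, 16, 21]
  root=9; inorder splits into left=[6], right=[16, 21]
  root=16; inorder splits into left=[], right=[21]
  root=21; inorder splits into left=[], right=[]
  root=6; inorder splits into left=[], right=[]
Reconstructed level-order: [3, 9, 6, 16, 21]


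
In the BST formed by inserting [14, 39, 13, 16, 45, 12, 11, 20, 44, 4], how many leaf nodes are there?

Tree built from: [14, 39, 13, 16, 45, 12, 11, 20, 44, 4]
Tree (level-order array): [14, 13, 39, 12, None, 16, 45, 11, None, None, 20, 44, None, 4]
Rule: A leaf has 0 children.
Per-node child counts:
  node 14: 2 child(ren)
  node 13: 1 child(ren)
  node 12: 1 child(ren)
  node 11: 1 child(ren)
  node 4: 0 child(ren)
  node 39: 2 child(ren)
  node 16: 1 child(ren)
  node 20: 0 child(ren)
  node 45: 1 child(ren)
  node 44: 0 child(ren)
Matching nodes: [4, 20, 44]
Count of leaf nodes: 3


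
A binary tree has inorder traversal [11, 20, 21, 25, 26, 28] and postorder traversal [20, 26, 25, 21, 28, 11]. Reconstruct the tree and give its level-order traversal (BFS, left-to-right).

Inorder:   [11, 20, 21, 25, 26, 28]
Postorder: [20, 26, 25, 21, 28, 11]
Algorithm: postorder visits root last, so walk postorder right-to-left;
each value is the root of the current inorder slice — split it at that
value, recurse on the right subtree first, then the left.
Recursive splits:
  root=11; inorder splits into left=[], right=[20, 21, 25, 26, 28]
  root=28; inorder splits into left=[20, 21, 25, 26], right=[]
  root=21; inorder splits into left=[20], right=[25, 26]
  root=25; inorder splits into left=[], right=[26]
  root=26; inorder splits into left=[], right=[]
  root=20; inorder splits into left=[], right=[]
Reconstructed level-order: [11, 28, 21, 20, 25, 26]


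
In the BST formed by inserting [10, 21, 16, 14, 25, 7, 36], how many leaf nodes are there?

Tree built from: [10, 21, 16, 14, 25, 7, 36]
Tree (level-order array): [10, 7, 21, None, None, 16, 25, 14, None, None, 36]
Rule: A leaf has 0 children.
Per-node child counts:
  node 10: 2 child(ren)
  node 7: 0 child(ren)
  node 21: 2 child(ren)
  node 16: 1 child(ren)
  node 14: 0 child(ren)
  node 25: 1 child(ren)
  node 36: 0 child(ren)
Matching nodes: [7, 14, 36]
Count of leaf nodes: 3


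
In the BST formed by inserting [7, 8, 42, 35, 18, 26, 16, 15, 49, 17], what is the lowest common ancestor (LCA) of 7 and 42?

Tree insertion order: [7, 8, 42, 35, 18, 26, 16, 15, 49, 17]
Tree (level-order array): [7, None, 8, None, 42, 35, 49, 18, None, None, None, 16, 26, 15, 17]
In a BST, the LCA of p=7, q=42 is the first node v on the
root-to-leaf path with p <= v <= q (go left if both < v, right if both > v).
Walk from root:
  at 7: 7 <= 7 <= 42, this is the LCA
LCA = 7


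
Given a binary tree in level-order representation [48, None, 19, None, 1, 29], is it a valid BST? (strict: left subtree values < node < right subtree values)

Level-order array: [48, None, 19, None, 1, 29]
Validate using subtree bounds (lo, hi): at each node, require lo < value < hi,
then recurse left with hi=value and right with lo=value.
Preorder trace (stopping at first violation):
  at node 48 with bounds (-inf, +inf): OK
  at node 19 with bounds (48, +inf): VIOLATION
Node 19 violates its bound: not (48 < 19 < +inf).
Result: Not a valid BST


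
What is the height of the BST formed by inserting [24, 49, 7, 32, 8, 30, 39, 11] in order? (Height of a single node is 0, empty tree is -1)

Insertion order: [24, 49, 7, 32, 8, 30, 39, 11]
Tree (level-order array): [24, 7, 49, None, 8, 32, None, None, 11, 30, 39]
Compute height bottom-up (empty subtree = -1):
  height(11) = 1 + max(-1, -1) = 0
  height(8) = 1 + max(-1, 0) = 1
  height(7) = 1 + max(-1, 1) = 2
  height(30) = 1 + max(-1, -1) = 0
  height(39) = 1 + max(-1, -1) = 0
  height(32) = 1 + max(0, 0) = 1
  height(49) = 1 + max(1, -1) = 2
  height(24) = 1 + max(2, 2) = 3
Height = 3


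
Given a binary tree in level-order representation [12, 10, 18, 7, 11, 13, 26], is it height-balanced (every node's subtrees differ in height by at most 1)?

Tree (level-order array): [12, 10, 18, 7, 11, 13, 26]
Definition: a tree is height-balanced if, at every node, |h(left) - h(right)| <= 1 (empty subtree has height -1).
Bottom-up per-node check:
  node 7: h_left=-1, h_right=-1, diff=0 [OK], height=0
  node 11: h_left=-1, h_right=-1, diff=0 [OK], height=0
  node 10: h_left=0, h_right=0, diff=0 [OK], height=1
  node 13: h_left=-1, h_right=-1, diff=0 [OK], height=0
  node 26: h_left=-1, h_right=-1, diff=0 [OK], height=0
  node 18: h_left=0, h_right=0, diff=0 [OK], height=1
  node 12: h_left=1, h_right=1, diff=0 [OK], height=2
All nodes satisfy the balance condition.
Result: Balanced


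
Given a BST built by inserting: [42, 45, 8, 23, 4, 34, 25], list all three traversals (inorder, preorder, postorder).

Tree insertion order: [42, 45, 8, 23, 4, 34, 25]
Tree (level-order array): [42, 8, 45, 4, 23, None, None, None, None, None, 34, 25]
Inorder (L, root, R): [4, 8, 23, 25, 34, 42, 45]
Preorder (root, L, R): [42, 8, 4, 23, 34, 25, 45]
Postorder (L, R, root): [4, 25, 34, 23, 8, 45, 42]


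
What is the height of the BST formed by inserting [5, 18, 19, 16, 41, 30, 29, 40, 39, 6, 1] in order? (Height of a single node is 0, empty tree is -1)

Insertion order: [5, 18, 19, 16, 41, 30, 29, 40, 39, 6, 1]
Tree (level-order array): [5, 1, 18, None, None, 16, 19, 6, None, None, 41, None, None, 30, None, 29, 40, None, None, 39]
Compute height bottom-up (empty subtree = -1):
  height(1) = 1 + max(-1, -1) = 0
  height(6) = 1 + max(-1, -1) = 0
  height(16) = 1 + max(0, -1) = 1
  height(29) = 1 + max(-1, -1) = 0
  height(39) = 1 + max(-1, -1) = 0
  height(40) = 1 + max(0, -1) = 1
  height(30) = 1 + max(0, 1) = 2
  height(41) = 1 + max(2, -1) = 3
  height(19) = 1 + max(-1, 3) = 4
  height(18) = 1 + max(1, 4) = 5
  height(5) = 1 + max(0, 5) = 6
Height = 6


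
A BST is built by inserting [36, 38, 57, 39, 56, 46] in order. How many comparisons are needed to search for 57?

Search path for 57: 36 -> 38 -> 57
Found: True
Comparisons: 3


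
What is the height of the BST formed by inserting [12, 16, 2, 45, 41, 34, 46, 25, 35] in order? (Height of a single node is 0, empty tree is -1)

Insertion order: [12, 16, 2, 45, 41, 34, 46, 25, 35]
Tree (level-order array): [12, 2, 16, None, None, None, 45, 41, 46, 34, None, None, None, 25, 35]
Compute height bottom-up (empty subtree = -1):
  height(2) = 1 + max(-1, -1) = 0
  height(25) = 1 + max(-1, -1) = 0
  height(35) = 1 + max(-1, -1) = 0
  height(34) = 1 + max(0, 0) = 1
  height(41) = 1 + max(1, -1) = 2
  height(46) = 1 + max(-1, -1) = 0
  height(45) = 1 + max(2, 0) = 3
  height(16) = 1 + max(-1, 3) = 4
  height(12) = 1 + max(0, 4) = 5
Height = 5


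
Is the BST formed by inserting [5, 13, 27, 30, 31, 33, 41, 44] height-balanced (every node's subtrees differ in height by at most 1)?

Tree (level-order array): [5, None, 13, None, 27, None, 30, None, 31, None, 33, None, 41, None, 44]
Definition: a tree is height-balanced if, at every node, |h(left) - h(right)| <= 1 (empty subtree has height -1).
Bottom-up per-node check:
  node 44: h_left=-1, h_right=-1, diff=0 [OK], height=0
  node 41: h_left=-1, h_right=0, diff=1 [OK], height=1
  node 33: h_left=-1, h_right=1, diff=2 [FAIL (|-1-1|=2 > 1)], height=2
  node 31: h_left=-1, h_right=2, diff=3 [FAIL (|-1-2|=3 > 1)], height=3
  node 30: h_left=-1, h_right=3, diff=4 [FAIL (|-1-3|=4 > 1)], height=4
  node 27: h_left=-1, h_right=4, diff=5 [FAIL (|-1-4|=5 > 1)], height=5
  node 13: h_left=-1, h_right=5, diff=6 [FAIL (|-1-5|=6 > 1)], height=6
  node 5: h_left=-1, h_right=6, diff=7 [FAIL (|-1-6|=7 > 1)], height=7
Node 33 violates the condition: |-1 - 1| = 2 > 1.
Result: Not balanced


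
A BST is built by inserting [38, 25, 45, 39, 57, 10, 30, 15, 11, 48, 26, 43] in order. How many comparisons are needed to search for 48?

Search path for 48: 38 -> 45 -> 57 -> 48
Found: True
Comparisons: 4


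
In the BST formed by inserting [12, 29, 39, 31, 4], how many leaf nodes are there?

Tree built from: [12, 29, 39, 31, 4]
Tree (level-order array): [12, 4, 29, None, None, None, 39, 31]
Rule: A leaf has 0 children.
Per-node child counts:
  node 12: 2 child(ren)
  node 4: 0 child(ren)
  node 29: 1 child(ren)
  node 39: 1 child(ren)
  node 31: 0 child(ren)
Matching nodes: [4, 31]
Count of leaf nodes: 2


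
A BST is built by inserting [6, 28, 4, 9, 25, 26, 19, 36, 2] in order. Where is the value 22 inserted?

Starting tree (level order): [6, 4, 28, 2, None, 9, 36, None, None, None, 25, None, None, 19, 26]
Insertion path: 6 -> 28 -> 9 -> 25 -> 19
Result: insert 22 as right child of 19
Final tree (level order): [6, 4, 28, 2, None, 9, 36, None, None, None, 25, None, None, 19, 26, None, 22]


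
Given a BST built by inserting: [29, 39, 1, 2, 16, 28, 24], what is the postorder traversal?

Tree insertion order: [29, 39, 1, 2, 16, 28, 24]
Tree (level-order array): [29, 1, 39, None, 2, None, None, None, 16, None, 28, 24]
Postorder traversal: [24, 28, 16, 2, 1, 39, 29]


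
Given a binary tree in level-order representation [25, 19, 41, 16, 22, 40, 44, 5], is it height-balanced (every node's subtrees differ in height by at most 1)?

Tree (level-order array): [25, 19, 41, 16, 22, 40, 44, 5]
Definition: a tree is height-balanced if, at every node, |h(left) - h(right)| <= 1 (empty subtree has height -1).
Bottom-up per-node check:
  node 5: h_left=-1, h_right=-1, diff=0 [OK], height=0
  node 16: h_left=0, h_right=-1, diff=1 [OK], height=1
  node 22: h_left=-1, h_right=-1, diff=0 [OK], height=0
  node 19: h_left=1, h_right=0, diff=1 [OK], height=2
  node 40: h_left=-1, h_right=-1, diff=0 [OK], height=0
  node 44: h_left=-1, h_right=-1, diff=0 [OK], height=0
  node 41: h_left=0, h_right=0, diff=0 [OK], height=1
  node 25: h_left=2, h_right=1, diff=1 [OK], height=3
All nodes satisfy the balance condition.
Result: Balanced


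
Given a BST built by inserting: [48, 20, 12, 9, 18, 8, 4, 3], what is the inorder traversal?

Tree insertion order: [48, 20, 12, 9, 18, 8, 4, 3]
Tree (level-order array): [48, 20, None, 12, None, 9, 18, 8, None, None, None, 4, None, 3]
Inorder traversal: [3, 4, 8, 9, 12, 18, 20, 48]


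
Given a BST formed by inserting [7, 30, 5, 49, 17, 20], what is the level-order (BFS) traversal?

Tree insertion order: [7, 30, 5, 49, 17, 20]
Tree (level-order array): [7, 5, 30, None, None, 17, 49, None, 20]
BFS from the root, enqueuing left then right child of each popped node:
  queue [7] -> pop 7, enqueue [5, 30], visited so far: [7]
  queue [5, 30] -> pop 5, enqueue [none], visited so far: [7, 5]
  queue [30] -> pop 30, enqueue [17, 49], visited so far: [7, 5, 30]
  queue [17, 49] -> pop 17, enqueue [20], visited so far: [7, 5, 30, 17]
  queue [49, 20] -> pop 49, enqueue [none], visited so far: [7, 5, 30, 17, 49]
  queue [20] -> pop 20, enqueue [none], visited so far: [7, 5, 30, 17, 49, 20]
Result: [7, 5, 30, 17, 49, 20]


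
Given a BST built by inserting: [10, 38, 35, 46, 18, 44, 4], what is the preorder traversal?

Tree insertion order: [10, 38, 35, 46, 18, 44, 4]
Tree (level-order array): [10, 4, 38, None, None, 35, 46, 18, None, 44]
Preorder traversal: [10, 4, 38, 35, 18, 46, 44]


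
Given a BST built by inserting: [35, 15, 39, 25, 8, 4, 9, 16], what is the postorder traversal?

Tree insertion order: [35, 15, 39, 25, 8, 4, 9, 16]
Tree (level-order array): [35, 15, 39, 8, 25, None, None, 4, 9, 16]
Postorder traversal: [4, 9, 8, 16, 25, 15, 39, 35]


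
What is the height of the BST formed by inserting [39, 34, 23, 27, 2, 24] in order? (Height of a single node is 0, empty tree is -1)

Insertion order: [39, 34, 23, 27, 2, 24]
Tree (level-order array): [39, 34, None, 23, None, 2, 27, None, None, 24]
Compute height bottom-up (empty subtree = -1):
  height(2) = 1 + max(-1, -1) = 0
  height(24) = 1 + max(-1, -1) = 0
  height(27) = 1 + max(0, -1) = 1
  height(23) = 1 + max(0, 1) = 2
  height(34) = 1 + max(2, -1) = 3
  height(39) = 1 + max(3, -1) = 4
Height = 4


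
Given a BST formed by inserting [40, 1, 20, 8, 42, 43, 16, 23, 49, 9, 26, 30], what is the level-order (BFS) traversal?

Tree insertion order: [40, 1, 20, 8, 42, 43, 16, 23, 49, 9, 26, 30]
Tree (level-order array): [40, 1, 42, None, 20, None, 43, 8, 23, None, 49, None, 16, None, 26, None, None, 9, None, None, 30]
BFS from the root, enqueuing left then right child of each popped node:
  queue [40] -> pop 40, enqueue [1, 42], visited so far: [40]
  queue [1, 42] -> pop 1, enqueue [20], visited so far: [40, 1]
  queue [42, 20] -> pop 42, enqueue [43], visited so far: [40, 1, 42]
  queue [20, 43] -> pop 20, enqueue [8, 23], visited so far: [40, 1, 42, 20]
  queue [43, 8, 23] -> pop 43, enqueue [49], visited so far: [40, 1, 42, 20, 43]
  queue [8, 23, 49] -> pop 8, enqueue [16], visited so far: [40, 1, 42, 20, 43, 8]
  queue [23, 49, 16] -> pop 23, enqueue [26], visited so far: [40, 1, 42, 20, 43, 8, 23]
  queue [49, 16, 26] -> pop 49, enqueue [none], visited so far: [40, 1, 42, 20, 43, 8, 23, 49]
  queue [16, 26] -> pop 16, enqueue [9], visited so far: [40, 1, 42, 20, 43, 8, 23, 49, 16]
  queue [26, 9] -> pop 26, enqueue [30], visited so far: [40, 1, 42, 20, 43, 8, 23, 49, 16, 26]
  queue [9, 30] -> pop 9, enqueue [none], visited so far: [40, 1, 42, 20, 43, 8, 23, 49, 16, 26, 9]
  queue [30] -> pop 30, enqueue [none], visited so far: [40, 1, 42, 20, 43, 8, 23, 49, 16, 26, 9, 30]
Result: [40, 1, 42, 20, 43, 8, 23, 49, 16, 26, 9, 30]


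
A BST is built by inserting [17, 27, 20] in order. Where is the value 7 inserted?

Starting tree (level order): [17, None, 27, 20]
Insertion path: 17
Result: insert 7 as left child of 17
Final tree (level order): [17, 7, 27, None, None, 20]


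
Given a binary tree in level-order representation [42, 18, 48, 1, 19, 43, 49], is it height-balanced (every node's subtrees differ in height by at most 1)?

Tree (level-order array): [42, 18, 48, 1, 19, 43, 49]
Definition: a tree is height-balanced if, at every node, |h(left) - h(right)| <= 1 (empty subtree has height -1).
Bottom-up per-node check:
  node 1: h_left=-1, h_right=-1, diff=0 [OK], height=0
  node 19: h_left=-1, h_right=-1, diff=0 [OK], height=0
  node 18: h_left=0, h_right=0, diff=0 [OK], height=1
  node 43: h_left=-1, h_right=-1, diff=0 [OK], height=0
  node 49: h_left=-1, h_right=-1, diff=0 [OK], height=0
  node 48: h_left=0, h_right=0, diff=0 [OK], height=1
  node 42: h_left=1, h_right=1, diff=0 [OK], height=2
All nodes satisfy the balance condition.
Result: Balanced


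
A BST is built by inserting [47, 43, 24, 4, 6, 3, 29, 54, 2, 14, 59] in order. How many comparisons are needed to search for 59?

Search path for 59: 47 -> 54 -> 59
Found: True
Comparisons: 3


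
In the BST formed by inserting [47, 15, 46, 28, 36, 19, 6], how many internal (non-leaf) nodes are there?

Tree built from: [47, 15, 46, 28, 36, 19, 6]
Tree (level-order array): [47, 15, None, 6, 46, None, None, 28, None, 19, 36]
Rule: An internal node has at least one child.
Per-node child counts:
  node 47: 1 child(ren)
  node 15: 2 child(ren)
  node 6: 0 child(ren)
  node 46: 1 child(ren)
  node 28: 2 child(ren)
  node 19: 0 child(ren)
  node 36: 0 child(ren)
Matching nodes: [47, 15, 46, 28]
Count of internal (non-leaf) nodes: 4


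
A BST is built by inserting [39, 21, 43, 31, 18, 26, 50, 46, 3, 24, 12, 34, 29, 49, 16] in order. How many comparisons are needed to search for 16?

Search path for 16: 39 -> 21 -> 18 -> 3 -> 12 -> 16
Found: True
Comparisons: 6


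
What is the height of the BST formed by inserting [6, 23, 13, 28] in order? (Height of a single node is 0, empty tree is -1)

Insertion order: [6, 23, 13, 28]
Tree (level-order array): [6, None, 23, 13, 28]
Compute height bottom-up (empty subtree = -1):
  height(13) = 1 + max(-1, -1) = 0
  height(28) = 1 + max(-1, -1) = 0
  height(23) = 1 + max(0, 0) = 1
  height(6) = 1 + max(-1, 1) = 2
Height = 2


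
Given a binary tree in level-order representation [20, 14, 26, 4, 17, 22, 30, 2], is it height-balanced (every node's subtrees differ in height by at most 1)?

Tree (level-order array): [20, 14, 26, 4, 17, 22, 30, 2]
Definition: a tree is height-balanced if, at every node, |h(left) - h(right)| <= 1 (empty subtree has height -1).
Bottom-up per-node check:
  node 2: h_left=-1, h_right=-1, diff=0 [OK], height=0
  node 4: h_left=0, h_right=-1, diff=1 [OK], height=1
  node 17: h_left=-1, h_right=-1, diff=0 [OK], height=0
  node 14: h_left=1, h_right=0, diff=1 [OK], height=2
  node 22: h_left=-1, h_right=-1, diff=0 [OK], height=0
  node 30: h_left=-1, h_right=-1, diff=0 [OK], height=0
  node 26: h_left=0, h_right=0, diff=0 [OK], height=1
  node 20: h_left=2, h_right=1, diff=1 [OK], height=3
All nodes satisfy the balance condition.
Result: Balanced


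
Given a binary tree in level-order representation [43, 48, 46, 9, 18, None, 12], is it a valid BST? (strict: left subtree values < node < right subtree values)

Level-order array: [43, 48, 46, 9, 18, None, 12]
Validate using subtree bounds (lo, hi): at each node, require lo < value < hi,
then recurse left with hi=value and right with lo=value.
Preorder trace (stopping at first violation):
  at node 43 with bounds (-inf, +inf): OK
  at node 48 with bounds (-inf, 43): VIOLATION
Node 48 violates its bound: not (-inf < 48 < 43).
Result: Not a valid BST


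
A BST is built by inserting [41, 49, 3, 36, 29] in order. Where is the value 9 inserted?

Starting tree (level order): [41, 3, 49, None, 36, None, None, 29]
Insertion path: 41 -> 3 -> 36 -> 29
Result: insert 9 as left child of 29
Final tree (level order): [41, 3, 49, None, 36, None, None, 29, None, 9]


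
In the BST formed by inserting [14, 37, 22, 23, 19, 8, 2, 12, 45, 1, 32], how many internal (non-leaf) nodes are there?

Tree built from: [14, 37, 22, 23, 19, 8, 2, 12, 45, 1, 32]
Tree (level-order array): [14, 8, 37, 2, 12, 22, 45, 1, None, None, None, 19, 23, None, None, None, None, None, None, None, 32]
Rule: An internal node has at least one child.
Per-node child counts:
  node 14: 2 child(ren)
  node 8: 2 child(ren)
  node 2: 1 child(ren)
  node 1: 0 child(ren)
  node 12: 0 child(ren)
  node 37: 2 child(ren)
  node 22: 2 child(ren)
  node 19: 0 child(ren)
  node 23: 1 child(ren)
  node 32: 0 child(ren)
  node 45: 0 child(ren)
Matching nodes: [14, 8, 2, 37, 22, 23]
Count of internal (non-leaf) nodes: 6


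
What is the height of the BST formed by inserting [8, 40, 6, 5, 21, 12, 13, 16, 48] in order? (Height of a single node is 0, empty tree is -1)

Insertion order: [8, 40, 6, 5, 21, 12, 13, 16, 48]
Tree (level-order array): [8, 6, 40, 5, None, 21, 48, None, None, 12, None, None, None, None, 13, None, 16]
Compute height bottom-up (empty subtree = -1):
  height(5) = 1 + max(-1, -1) = 0
  height(6) = 1 + max(0, -1) = 1
  height(16) = 1 + max(-1, -1) = 0
  height(13) = 1 + max(-1, 0) = 1
  height(12) = 1 + max(-1, 1) = 2
  height(21) = 1 + max(2, -1) = 3
  height(48) = 1 + max(-1, -1) = 0
  height(40) = 1 + max(3, 0) = 4
  height(8) = 1 + max(1, 4) = 5
Height = 5


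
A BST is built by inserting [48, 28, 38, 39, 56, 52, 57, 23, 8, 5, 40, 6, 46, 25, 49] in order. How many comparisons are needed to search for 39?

Search path for 39: 48 -> 28 -> 38 -> 39
Found: True
Comparisons: 4


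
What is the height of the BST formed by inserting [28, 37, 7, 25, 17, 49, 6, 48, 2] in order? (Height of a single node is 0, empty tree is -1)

Insertion order: [28, 37, 7, 25, 17, 49, 6, 48, 2]
Tree (level-order array): [28, 7, 37, 6, 25, None, 49, 2, None, 17, None, 48]
Compute height bottom-up (empty subtree = -1):
  height(2) = 1 + max(-1, -1) = 0
  height(6) = 1 + max(0, -1) = 1
  height(17) = 1 + max(-1, -1) = 0
  height(25) = 1 + max(0, -1) = 1
  height(7) = 1 + max(1, 1) = 2
  height(48) = 1 + max(-1, -1) = 0
  height(49) = 1 + max(0, -1) = 1
  height(37) = 1 + max(-1, 1) = 2
  height(28) = 1 + max(2, 2) = 3
Height = 3


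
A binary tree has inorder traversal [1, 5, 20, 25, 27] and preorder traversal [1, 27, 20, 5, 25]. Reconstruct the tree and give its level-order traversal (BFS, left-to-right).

Inorder:  [1, 5, 20, 25, 27]
Preorder: [1, 27, 20, 5, 25]
Algorithm: preorder visits root first, so consume preorder in order;
for each root, split the current inorder slice at that value into
left-subtree inorder and right-subtree inorder, then recurse.
Recursive splits:
  root=1; inorder splits into left=[], right=[5, 20, 25, 27]
  root=27; inorder splits into left=[5, 20, 25], right=[]
  root=20; inorder splits into left=[5], right=[25]
  root=5; inorder splits into left=[], right=[]
  root=25; inorder splits into left=[], right=[]
Reconstructed level-order: [1, 27, 20, 5, 25]


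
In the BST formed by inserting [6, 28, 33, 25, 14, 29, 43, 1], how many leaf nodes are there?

Tree built from: [6, 28, 33, 25, 14, 29, 43, 1]
Tree (level-order array): [6, 1, 28, None, None, 25, 33, 14, None, 29, 43]
Rule: A leaf has 0 children.
Per-node child counts:
  node 6: 2 child(ren)
  node 1: 0 child(ren)
  node 28: 2 child(ren)
  node 25: 1 child(ren)
  node 14: 0 child(ren)
  node 33: 2 child(ren)
  node 29: 0 child(ren)
  node 43: 0 child(ren)
Matching nodes: [1, 14, 29, 43]
Count of leaf nodes: 4


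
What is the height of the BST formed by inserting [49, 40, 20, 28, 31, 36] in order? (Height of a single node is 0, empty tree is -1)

Insertion order: [49, 40, 20, 28, 31, 36]
Tree (level-order array): [49, 40, None, 20, None, None, 28, None, 31, None, 36]
Compute height bottom-up (empty subtree = -1):
  height(36) = 1 + max(-1, -1) = 0
  height(31) = 1 + max(-1, 0) = 1
  height(28) = 1 + max(-1, 1) = 2
  height(20) = 1 + max(-1, 2) = 3
  height(40) = 1 + max(3, -1) = 4
  height(49) = 1 + max(4, -1) = 5
Height = 5


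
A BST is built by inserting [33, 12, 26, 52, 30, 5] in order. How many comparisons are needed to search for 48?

Search path for 48: 33 -> 52
Found: False
Comparisons: 2


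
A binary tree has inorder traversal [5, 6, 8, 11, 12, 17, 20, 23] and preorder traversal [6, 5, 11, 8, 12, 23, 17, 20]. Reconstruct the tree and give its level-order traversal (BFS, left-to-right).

Inorder:  [5, 6, 8, 11, 12, 17, 20, 23]
Preorder: [6, 5, 11, 8, 12, 23, 17, 20]
Algorithm: preorder visits root first, so consume preorder in order;
for each root, split the current inorder slice at that value into
left-subtree inorder and right-subtree inorder, then recurse.
Recursive splits:
  root=6; inorder splits into left=[5], right=[8, 11, 12, 17, 20, 23]
  root=5; inorder splits into left=[], right=[]
  root=11; inorder splits into left=[8], right=[12, 17, 20, 23]
  root=8; inorder splits into left=[], right=[]
  root=12; inorder splits into left=[], right=[17, 20, 23]
  root=23; inorder splits into left=[17, 20], right=[]
  root=17; inorder splits into left=[], right=[20]
  root=20; inorder splits into left=[], right=[]
Reconstructed level-order: [6, 5, 11, 8, 12, 23, 17, 20]


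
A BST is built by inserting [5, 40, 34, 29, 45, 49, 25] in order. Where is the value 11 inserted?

Starting tree (level order): [5, None, 40, 34, 45, 29, None, None, 49, 25]
Insertion path: 5 -> 40 -> 34 -> 29 -> 25
Result: insert 11 as left child of 25
Final tree (level order): [5, None, 40, 34, 45, 29, None, None, 49, 25, None, None, None, 11]


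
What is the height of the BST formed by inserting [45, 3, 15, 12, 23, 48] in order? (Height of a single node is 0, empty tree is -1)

Insertion order: [45, 3, 15, 12, 23, 48]
Tree (level-order array): [45, 3, 48, None, 15, None, None, 12, 23]
Compute height bottom-up (empty subtree = -1):
  height(12) = 1 + max(-1, -1) = 0
  height(23) = 1 + max(-1, -1) = 0
  height(15) = 1 + max(0, 0) = 1
  height(3) = 1 + max(-1, 1) = 2
  height(48) = 1 + max(-1, -1) = 0
  height(45) = 1 + max(2, 0) = 3
Height = 3


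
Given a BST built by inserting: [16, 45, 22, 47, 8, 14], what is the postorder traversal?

Tree insertion order: [16, 45, 22, 47, 8, 14]
Tree (level-order array): [16, 8, 45, None, 14, 22, 47]
Postorder traversal: [14, 8, 22, 47, 45, 16]


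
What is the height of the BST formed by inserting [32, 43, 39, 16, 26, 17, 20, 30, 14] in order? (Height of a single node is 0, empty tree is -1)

Insertion order: [32, 43, 39, 16, 26, 17, 20, 30, 14]
Tree (level-order array): [32, 16, 43, 14, 26, 39, None, None, None, 17, 30, None, None, None, 20]
Compute height bottom-up (empty subtree = -1):
  height(14) = 1 + max(-1, -1) = 0
  height(20) = 1 + max(-1, -1) = 0
  height(17) = 1 + max(-1, 0) = 1
  height(30) = 1 + max(-1, -1) = 0
  height(26) = 1 + max(1, 0) = 2
  height(16) = 1 + max(0, 2) = 3
  height(39) = 1 + max(-1, -1) = 0
  height(43) = 1 + max(0, -1) = 1
  height(32) = 1 + max(3, 1) = 4
Height = 4


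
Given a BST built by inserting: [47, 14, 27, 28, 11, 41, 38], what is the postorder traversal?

Tree insertion order: [47, 14, 27, 28, 11, 41, 38]
Tree (level-order array): [47, 14, None, 11, 27, None, None, None, 28, None, 41, 38]
Postorder traversal: [11, 38, 41, 28, 27, 14, 47]


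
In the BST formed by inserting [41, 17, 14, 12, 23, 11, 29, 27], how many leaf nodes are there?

Tree built from: [41, 17, 14, 12, 23, 11, 29, 27]
Tree (level-order array): [41, 17, None, 14, 23, 12, None, None, 29, 11, None, 27]
Rule: A leaf has 0 children.
Per-node child counts:
  node 41: 1 child(ren)
  node 17: 2 child(ren)
  node 14: 1 child(ren)
  node 12: 1 child(ren)
  node 11: 0 child(ren)
  node 23: 1 child(ren)
  node 29: 1 child(ren)
  node 27: 0 child(ren)
Matching nodes: [11, 27]
Count of leaf nodes: 2


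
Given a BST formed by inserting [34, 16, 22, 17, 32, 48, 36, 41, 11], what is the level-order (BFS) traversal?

Tree insertion order: [34, 16, 22, 17, 32, 48, 36, 41, 11]
Tree (level-order array): [34, 16, 48, 11, 22, 36, None, None, None, 17, 32, None, 41]
BFS from the root, enqueuing left then right child of each popped node:
  queue [34] -> pop 34, enqueue [16, 48], visited so far: [34]
  queue [16, 48] -> pop 16, enqueue [11, 22], visited so far: [34, 16]
  queue [48, 11, 22] -> pop 48, enqueue [36], visited so far: [34, 16, 48]
  queue [11, 22, 36] -> pop 11, enqueue [none], visited so far: [34, 16, 48, 11]
  queue [22, 36] -> pop 22, enqueue [17, 32], visited so far: [34, 16, 48, 11, 22]
  queue [36, 17, 32] -> pop 36, enqueue [41], visited so far: [34, 16, 48, 11, 22, 36]
  queue [17, 32, 41] -> pop 17, enqueue [none], visited so far: [34, 16, 48, 11, 22, 36, 17]
  queue [32, 41] -> pop 32, enqueue [none], visited so far: [34, 16, 48, 11, 22, 36, 17, 32]
  queue [41] -> pop 41, enqueue [none], visited so far: [34, 16, 48, 11, 22, 36, 17, 32, 41]
Result: [34, 16, 48, 11, 22, 36, 17, 32, 41]


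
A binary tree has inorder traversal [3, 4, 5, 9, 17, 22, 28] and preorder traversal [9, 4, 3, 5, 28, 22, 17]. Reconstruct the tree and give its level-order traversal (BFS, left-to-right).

Inorder:  [3, 4, 5, 9, 17, 22, 28]
Preorder: [9, 4, 3, 5, 28, 22, 17]
Algorithm: preorder visits root first, so consume preorder in order;
for each root, split the current inorder slice at that value into
left-subtree inorder and right-subtree inorder, then recurse.
Recursive splits:
  root=9; inorder splits into left=[3, 4, 5], right=[17, 22, 28]
  root=4; inorder splits into left=[3], right=[5]
  root=3; inorder splits into left=[], right=[]
  root=5; inorder splits into left=[], right=[]
  root=28; inorder splits into left=[17, 22], right=[]
  root=22; inorder splits into left=[17], right=[]
  root=17; inorder splits into left=[], right=[]
Reconstructed level-order: [9, 4, 28, 3, 5, 22, 17]


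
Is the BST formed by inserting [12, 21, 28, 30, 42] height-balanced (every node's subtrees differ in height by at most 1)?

Tree (level-order array): [12, None, 21, None, 28, None, 30, None, 42]
Definition: a tree is height-balanced if, at every node, |h(left) - h(right)| <= 1 (empty subtree has height -1).
Bottom-up per-node check:
  node 42: h_left=-1, h_right=-1, diff=0 [OK], height=0
  node 30: h_left=-1, h_right=0, diff=1 [OK], height=1
  node 28: h_left=-1, h_right=1, diff=2 [FAIL (|-1-1|=2 > 1)], height=2
  node 21: h_left=-1, h_right=2, diff=3 [FAIL (|-1-2|=3 > 1)], height=3
  node 12: h_left=-1, h_right=3, diff=4 [FAIL (|-1-3|=4 > 1)], height=4
Node 28 violates the condition: |-1 - 1| = 2 > 1.
Result: Not balanced


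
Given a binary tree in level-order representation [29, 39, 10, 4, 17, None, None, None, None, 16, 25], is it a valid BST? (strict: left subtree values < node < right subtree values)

Level-order array: [29, 39, 10, 4, 17, None, None, None, None, 16, 25]
Validate using subtree bounds (lo, hi): at each node, require lo < value < hi,
then recurse left with hi=value and right with lo=value.
Preorder trace (stopping at first violation):
  at node 29 with bounds (-inf, +inf): OK
  at node 39 with bounds (-inf, 29): VIOLATION
Node 39 violates its bound: not (-inf < 39 < 29).
Result: Not a valid BST


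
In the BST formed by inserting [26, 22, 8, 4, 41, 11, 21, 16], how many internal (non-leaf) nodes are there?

Tree built from: [26, 22, 8, 4, 41, 11, 21, 16]
Tree (level-order array): [26, 22, 41, 8, None, None, None, 4, 11, None, None, None, 21, 16]
Rule: An internal node has at least one child.
Per-node child counts:
  node 26: 2 child(ren)
  node 22: 1 child(ren)
  node 8: 2 child(ren)
  node 4: 0 child(ren)
  node 11: 1 child(ren)
  node 21: 1 child(ren)
  node 16: 0 child(ren)
  node 41: 0 child(ren)
Matching nodes: [26, 22, 8, 11, 21]
Count of internal (non-leaf) nodes: 5


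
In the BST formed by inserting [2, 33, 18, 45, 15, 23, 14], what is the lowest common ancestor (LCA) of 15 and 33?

Tree insertion order: [2, 33, 18, 45, 15, 23, 14]
Tree (level-order array): [2, None, 33, 18, 45, 15, 23, None, None, 14]
In a BST, the LCA of p=15, q=33 is the first node v on the
root-to-leaf path with p <= v <= q (go left if both < v, right if both > v).
Walk from root:
  at 2: both 15 and 33 > 2, go right
  at 33: 15 <= 33 <= 33, this is the LCA
LCA = 33


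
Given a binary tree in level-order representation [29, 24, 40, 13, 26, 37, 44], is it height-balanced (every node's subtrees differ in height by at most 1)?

Tree (level-order array): [29, 24, 40, 13, 26, 37, 44]
Definition: a tree is height-balanced if, at every node, |h(left) - h(right)| <= 1 (empty subtree has height -1).
Bottom-up per-node check:
  node 13: h_left=-1, h_right=-1, diff=0 [OK], height=0
  node 26: h_left=-1, h_right=-1, diff=0 [OK], height=0
  node 24: h_left=0, h_right=0, diff=0 [OK], height=1
  node 37: h_left=-1, h_right=-1, diff=0 [OK], height=0
  node 44: h_left=-1, h_right=-1, diff=0 [OK], height=0
  node 40: h_left=0, h_right=0, diff=0 [OK], height=1
  node 29: h_left=1, h_right=1, diff=0 [OK], height=2
All nodes satisfy the balance condition.
Result: Balanced


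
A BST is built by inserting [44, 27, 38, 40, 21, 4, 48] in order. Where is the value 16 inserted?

Starting tree (level order): [44, 27, 48, 21, 38, None, None, 4, None, None, 40]
Insertion path: 44 -> 27 -> 21 -> 4
Result: insert 16 as right child of 4
Final tree (level order): [44, 27, 48, 21, 38, None, None, 4, None, None, 40, None, 16]


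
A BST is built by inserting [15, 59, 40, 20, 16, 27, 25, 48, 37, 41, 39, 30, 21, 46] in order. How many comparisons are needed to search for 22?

Search path for 22: 15 -> 59 -> 40 -> 20 -> 27 -> 25 -> 21
Found: False
Comparisons: 7


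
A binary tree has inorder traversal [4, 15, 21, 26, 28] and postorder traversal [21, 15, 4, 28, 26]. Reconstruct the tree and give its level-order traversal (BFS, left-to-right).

Inorder:   [4, 15, 21, 26, 28]
Postorder: [21, 15, 4, 28, 26]
Algorithm: postorder visits root last, so walk postorder right-to-left;
each value is the root of the current inorder slice — split it at that
value, recurse on the right subtree first, then the left.
Recursive splits:
  root=26; inorder splits into left=[4, 15, 21], right=[28]
  root=28; inorder splits into left=[], right=[]
  root=4; inorder splits into left=[], right=[15, 21]
  root=15; inorder splits into left=[], right=[21]
  root=21; inorder splits into left=[], right=[]
Reconstructed level-order: [26, 4, 28, 15, 21]


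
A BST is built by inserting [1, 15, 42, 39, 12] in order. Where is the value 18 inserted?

Starting tree (level order): [1, None, 15, 12, 42, None, None, 39]
Insertion path: 1 -> 15 -> 42 -> 39
Result: insert 18 as left child of 39
Final tree (level order): [1, None, 15, 12, 42, None, None, 39, None, 18]


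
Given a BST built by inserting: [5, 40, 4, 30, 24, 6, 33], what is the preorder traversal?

Tree insertion order: [5, 40, 4, 30, 24, 6, 33]
Tree (level-order array): [5, 4, 40, None, None, 30, None, 24, 33, 6]
Preorder traversal: [5, 4, 40, 30, 24, 6, 33]


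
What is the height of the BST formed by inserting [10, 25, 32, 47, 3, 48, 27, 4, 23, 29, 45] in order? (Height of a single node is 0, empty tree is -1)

Insertion order: [10, 25, 32, 47, 3, 48, 27, 4, 23, 29, 45]
Tree (level-order array): [10, 3, 25, None, 4, 23, 32, None, None, None, None, 27, 47, None, 29, 45, 48]
Compute height bottom-up (empty subtree = -1):
  height(4) = 1 + max(-1, -1) = 0
  height(3) = 1 + max(-1, 0) = 1
  height(23) = 1 + max(-1, -1) = 0
  height(29) = 1 + max(-1, -1) = 0
  height(27) = 1 + max(-1, 0) = 1
  height(45) = 1 + max(-1, -1) = 0
  height(48) = 1 + max(-1, -1) = 0
  height(47) = 1 + max(0, 0) = 1
  height(32) = 1 + max(1, 1) = 2
  height(25) = 1 + max(0, 2) = 3
  height(10) = 1 + max(1, 3) = 4
Height = 4


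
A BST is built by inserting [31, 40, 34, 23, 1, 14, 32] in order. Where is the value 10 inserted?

Starting tree (level order): [31, 23, 40, 1, None, 34, None, None, 14, 32]
Insertion path: 31 -> 23 -> 1 -> 14
Result: insert 10 as left child of 14
Final tree (level order): [31, 23, 40, 1, None, 34, None, None, 14, 32, None, 10]


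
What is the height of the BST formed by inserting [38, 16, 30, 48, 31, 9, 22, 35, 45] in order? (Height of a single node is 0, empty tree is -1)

Insertion order: [38, 16, 30, 48, 31, 9, 22, 35, 45]
Tree (level-order array): [38, 16, 48, 9, 30, 45, None, None, None, 22, 31, None, None, None, None, None, 35]
Compute height bottom-up (empty subtree = -1):
  height(9) = 1 + max(-1, -1) = 0
  height(22) = 1 + max(-1, -1) = 0
  height(35) = 1 + max(-1, -1) = 0
  height(31) = 1 + max(-1, 0) = 1
  height(30) = 1 + max(0, 1) = 2
  height(16) = 1 + max(0, 2) = 3
  height(45) = 1 + max(-1, -1) = 0
  height(48) = 1 + max(0, -1) = 1
  height(38) = 1 + max(3, 1) = 4
Height = 4


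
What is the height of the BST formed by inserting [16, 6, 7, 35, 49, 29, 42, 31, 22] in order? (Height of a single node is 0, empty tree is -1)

Insertion order: [16, 6, 7, 35, 49, 29, 42, 31, 22]
Tree (level-order array): [16, 6, 35, None, 7, 29, 49, None, None, 22, 31, 42]
Compute height bottom-up (empty subtree = -1):
  height(7) = 1 + max(-1, -1) = 0
  height(6) = 1 + max(-1, 0) = 1
  height(22) = 1 + max(-1, -1) = 0
  height(31) = 1 + max(-1, -1) = 0
  height(29) = 1 + max(0, 0) = 1
  height(42) = 1 + max(-1, -1) = 0
  height(49) = 1 + max(0, -1) = 1
  height(35) = 1 + max(1, 1) = 2
  height(16) = 1 + max(1, 2) = 3
Height = 3
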